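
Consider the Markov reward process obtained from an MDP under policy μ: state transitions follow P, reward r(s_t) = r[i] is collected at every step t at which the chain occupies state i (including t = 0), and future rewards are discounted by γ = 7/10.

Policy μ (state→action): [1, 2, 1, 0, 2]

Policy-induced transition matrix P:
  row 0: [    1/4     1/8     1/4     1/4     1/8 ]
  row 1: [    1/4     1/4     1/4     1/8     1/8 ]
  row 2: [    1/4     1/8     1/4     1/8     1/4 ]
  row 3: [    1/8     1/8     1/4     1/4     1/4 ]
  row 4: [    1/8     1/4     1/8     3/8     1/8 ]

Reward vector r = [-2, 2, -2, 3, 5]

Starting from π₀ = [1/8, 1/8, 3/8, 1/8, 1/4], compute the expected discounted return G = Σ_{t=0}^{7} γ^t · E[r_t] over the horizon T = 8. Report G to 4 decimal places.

t=0: π = [0.1250, 0.1250, 0.3750, 0.1250, 0.2500], E[r] = 0.8750, γ^t·E[r] = 0.875000, running G = 0.875000
t=1: π = [0.2031, 0.1719, 0.2188, 0.2188, 0.1875], E[r] = 1.0938, γ^t·E[r] = 0.765625, running G = 1.640625
t=2: π = [0.1992, 0.1699, 0.2266, 0.2246, 0.1797], E[r] = 1.0605, γ^t·E[r] = 0.519668, running G = 2.160293
t=3: π = [0.1995, 0.1687, 0.2275, 0.2229, 0.1814], E[r] = 1.0591, γ^t·E[r] = 0.363265, running G = 2.523558
t=4: π = [0.1995, 0.1688, 0.2273, 0.2231, 0.1813], E[r] = 1.0599, γ^t·E[r] = 0.254483, running G = 2.778042
t=5: π = [0.1994, 0.1688, 0.2273, 0.2232, 0.1813], E[r] = 1.0600, γ^t·E[r] = 0.178147, running G = 2.956188
t=6: π = [0.1994, 0.1688, 0.2273, 0.2232, 0.1813], E[r] = 1.0600, γ^t·E[r] = 0.124704, running G = 3.080893
t=7: π = [0.1994, 0.1688, 0.2273, 0.2232, 0.1813], E[r] = 1.0600, γ^t·E[r] = 0.087293, running G = 3.168186

G = 3.1682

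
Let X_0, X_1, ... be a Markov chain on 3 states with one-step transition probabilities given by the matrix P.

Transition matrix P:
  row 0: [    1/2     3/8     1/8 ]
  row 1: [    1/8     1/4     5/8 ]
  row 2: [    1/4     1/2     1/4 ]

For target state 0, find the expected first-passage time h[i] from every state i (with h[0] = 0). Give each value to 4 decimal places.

First-step conditioning: h[0] = 0; for i ≠ 0, h[i] = 1 + Σ_k P[i][k]·h[k].
  h[1] = 1 + 1/4·h[1] + 5/8·h[2]
  h[2] = 1 + 1/2·h[1] + 1/4·h[2]
Solving the 2×2 linear system over states ≠ 0 gives exactly h = [0, 11/2, 5] (h[0] = 0 is the target).

h = [0.0000, 5.5000, 5.0000]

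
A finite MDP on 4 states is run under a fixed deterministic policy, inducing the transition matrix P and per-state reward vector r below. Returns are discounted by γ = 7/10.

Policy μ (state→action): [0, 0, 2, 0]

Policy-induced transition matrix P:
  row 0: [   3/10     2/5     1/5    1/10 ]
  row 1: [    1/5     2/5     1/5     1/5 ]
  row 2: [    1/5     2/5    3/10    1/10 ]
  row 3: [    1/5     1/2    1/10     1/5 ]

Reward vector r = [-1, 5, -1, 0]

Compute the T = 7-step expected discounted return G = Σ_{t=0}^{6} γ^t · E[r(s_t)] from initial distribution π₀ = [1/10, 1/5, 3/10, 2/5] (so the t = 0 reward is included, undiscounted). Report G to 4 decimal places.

t=0: π = [0.1000, 0.2000, 0.3000, 0.4000], E[r] = 0.6000, γ^t·E[r] = 0.600000, running G = 0.600000
t=1: π = [0.2100, 0.4400, 0.1900, 0.1600], E[r] = 1.8000, γ^t·E[r] = 1.260000, running G = 1.860000
t=2: π = [0.2210, 0.4160, 0.2030, 0.1600], E[r] = 1.6560, γ^t·E[r] = 0.811440, running G = 2.671440
t=3: π = [0.2221, 0.4160, 0.2043, 0.1576], E[r] = 1.6536, γ^t·E[r] = 0.567185, running G = 3.238625
t=4: π = [0.2222, 0.4158, 0.2047, 0.1574], E[r] = 1.6519, γ^t·E[r] = 0.396626, running G = 3.635251
t=5: π = [0.2222, 0.4157, 0.2047, 0.1573], E[r] = 1.6517, γ^t·E[r] = 0.277606, running G = 3.912857
t=6: π = [0.2222, 0.4157, 0.2047, 0.1573], E[r] = 1.6517, γ^t·E[r] = 0.194320, running G = 4.107177

G = 4.1072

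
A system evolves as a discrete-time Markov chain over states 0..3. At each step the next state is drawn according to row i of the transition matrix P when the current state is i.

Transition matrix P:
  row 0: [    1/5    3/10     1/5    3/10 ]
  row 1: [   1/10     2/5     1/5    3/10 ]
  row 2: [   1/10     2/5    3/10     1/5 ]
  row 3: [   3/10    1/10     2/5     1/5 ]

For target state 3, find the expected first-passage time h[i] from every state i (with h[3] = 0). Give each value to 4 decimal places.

First-step conditioning: h[3] = 0; for i ≠ 3, h[i] = 1 + Σ_k P[i][k]·h[k].
  h[0] = 1 + 1/5·h[0] + 3/10·h[1] + 1/5·h[2]
  h[1] = 1 + 1/10·h[0] + 2/5·h[1] + 1/5·h[2]
  h[2] = 1 + 1/10·h[0] + 2/5·h[1] + 3/10·h[2]
Solving the 3×3 linear system over states ≠ 3 gives exactly h = [18/5, 18/5, 4, 0] (h[3] = 0 is the target).

h = [3.6000, 3.6000, 4.0000, 0.0000]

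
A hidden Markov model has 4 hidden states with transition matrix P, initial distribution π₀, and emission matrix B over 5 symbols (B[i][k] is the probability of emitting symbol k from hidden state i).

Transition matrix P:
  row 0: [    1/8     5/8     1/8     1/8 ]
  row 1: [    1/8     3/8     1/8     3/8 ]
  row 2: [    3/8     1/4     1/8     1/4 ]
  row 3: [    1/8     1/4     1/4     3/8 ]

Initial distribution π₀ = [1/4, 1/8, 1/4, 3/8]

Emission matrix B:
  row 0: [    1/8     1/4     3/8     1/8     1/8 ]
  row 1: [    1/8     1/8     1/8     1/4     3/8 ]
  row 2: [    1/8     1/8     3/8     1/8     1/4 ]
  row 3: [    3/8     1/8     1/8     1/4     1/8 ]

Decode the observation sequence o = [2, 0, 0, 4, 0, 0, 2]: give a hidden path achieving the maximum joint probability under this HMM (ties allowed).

path = [2, 3, 3, 1, 3, 3, 2]

t=0: δ = [9.375e-02, 1.562e-02, 9.375e-02, 4.688e-02]  (obs o_0=2)
t=1: δ = [4.395e-03, 7.324e-03, 1.465e-03, 8.789e-03]  ψ = [2, 0, 0, 2]  (obs o_1=0)
t=2: δ = [1.373e-04, 3.433e-04, 2.747e-04, 1.236e-03]  ψ = [3, 0, 3, 3]  (obs o_2=0)
t=3: δ = [1.931e-05, 1.159e-04, 7.725e-05, 5.794e-05]  ψ = [3, 3, 3, 3]  (obs o_3=4)
t=4: δ = [3.621e-06, 5.431e-06, 1.810e-06, 1.629e-05]  ψ = [2, 1, 1, 1]  (obs o_4=0)
t=5: δ = [2.546e-07, 5.092e-07, 5.092e-07, 2.291e-06]  ψ = [3, 3, 3, 3]  (obs o_5=0)
t=6: δ = [1.074e-07, 7.161e-08, 2.148e-07, 1.074e-07]  ψ = [3, 3, 3, 3]  (obs o_6=2)
backtrack: best end state = 2; path = [2, 3, 3, 1, 3, 3, 2]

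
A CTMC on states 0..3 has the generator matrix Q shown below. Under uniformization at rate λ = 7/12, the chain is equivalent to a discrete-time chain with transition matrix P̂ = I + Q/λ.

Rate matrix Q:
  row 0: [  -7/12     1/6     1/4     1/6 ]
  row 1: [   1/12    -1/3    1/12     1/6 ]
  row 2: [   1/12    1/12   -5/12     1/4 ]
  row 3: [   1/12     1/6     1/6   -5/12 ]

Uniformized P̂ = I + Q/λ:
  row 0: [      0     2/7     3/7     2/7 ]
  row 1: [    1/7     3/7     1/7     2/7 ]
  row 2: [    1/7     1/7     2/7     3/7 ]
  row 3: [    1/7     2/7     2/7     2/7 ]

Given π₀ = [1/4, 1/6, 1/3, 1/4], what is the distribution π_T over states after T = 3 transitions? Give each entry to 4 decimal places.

π = [0.1246, 0.2881, 0.2638, 0.3234]

t=0: π = [0.2500, 0.1667, 0.3333, 0.2500]
t=1: π = [0.1071, 0.2619, 0.2976, 0.3333]
t=2: π = [0.1276, 0.2806, 0.2636, 0.3282]
t=3: π = [0.1246, 0.2881, 0.2638, 0.3234]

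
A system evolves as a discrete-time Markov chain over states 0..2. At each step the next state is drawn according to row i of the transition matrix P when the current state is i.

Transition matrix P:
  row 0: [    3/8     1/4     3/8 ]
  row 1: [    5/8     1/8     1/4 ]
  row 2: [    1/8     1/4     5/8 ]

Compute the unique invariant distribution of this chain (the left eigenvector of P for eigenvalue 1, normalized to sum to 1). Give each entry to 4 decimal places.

π = [0.3148, 0.2222, 0.4630]

Balance equations π_j = Σ_i π_i·P[i][j]:
  π_0 = 3/8·π_0 + 5/8·π_1 + 1/8·π_2
  π_1 = 1/4·π_0 + 1/8·π_1 + 1/4·π_2
  normalize: π_0 + π_1 + π_2 = 1
Solving the linear system gives exactly π = [17/54, 2/9, 25/54].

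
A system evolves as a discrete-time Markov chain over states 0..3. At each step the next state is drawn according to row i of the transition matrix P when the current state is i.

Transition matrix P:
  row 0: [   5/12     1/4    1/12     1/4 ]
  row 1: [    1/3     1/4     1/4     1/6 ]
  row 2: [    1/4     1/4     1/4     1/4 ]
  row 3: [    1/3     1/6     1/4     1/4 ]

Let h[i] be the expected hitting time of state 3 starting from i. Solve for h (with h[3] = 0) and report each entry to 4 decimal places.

h = [4.3636, 4.7273, 4.3636, 0.0000]

First-step conditioning: h[3] = 0; for i ≠ 3, h[i] = 1 + Σ_k P[i][k]·h[k].
  h[0] = 1 + 5/12·h[0] + 1/4·h[1] + 1/12·h[2]
  h[1] = 1 + 1/3·h[0] + 1/4·h[1] + 1/4·h[2]
  h[2] = 1 + 1/4·h[0] + 1/4·h[1] + 1/4·h[2]
Solving the 3×3 linear system over states ≠ 3 gives exactly h = [48/11, 52/11, 48/11, 0] (h[3] = 0 is the target).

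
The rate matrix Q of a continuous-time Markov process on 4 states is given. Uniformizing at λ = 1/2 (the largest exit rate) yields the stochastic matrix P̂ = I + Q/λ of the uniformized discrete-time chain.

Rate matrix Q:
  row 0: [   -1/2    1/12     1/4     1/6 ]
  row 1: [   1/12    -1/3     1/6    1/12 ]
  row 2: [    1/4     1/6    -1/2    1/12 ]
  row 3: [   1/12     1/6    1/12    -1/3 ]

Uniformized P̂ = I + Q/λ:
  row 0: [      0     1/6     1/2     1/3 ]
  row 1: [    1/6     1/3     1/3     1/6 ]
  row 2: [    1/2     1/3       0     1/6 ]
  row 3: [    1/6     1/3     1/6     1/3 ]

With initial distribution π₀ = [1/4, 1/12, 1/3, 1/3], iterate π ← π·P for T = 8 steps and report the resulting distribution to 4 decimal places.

π = [0.2129, 0.2977, 0.2466, 0.2427]

t=0: π = [0.2500, 0.0833, 0.3333, 0.3333]
t=1: π = [0.2361, 0.2917, 0.2083, 0.2639]
t=2: π = [0.1968, 0.2940, 0.2593, 0.2500]
t=3: π = [0.2203, 0.3005, 0.2380, 0.2411]
t=4: π = [0.2093, 0.2966, 0.2505, 0.2436]
t=5: π = [0.2153, 0.2985, 0.2441, 0.2421]
t=6: π = [0.2122, 0.2975, 0.2475, 0.2429]
t=7: π = [0.2138, 0.2980, 0.2457, 0.2425]
t=8: π = [0.2129, 0.2977, 0.2466, 0.2427]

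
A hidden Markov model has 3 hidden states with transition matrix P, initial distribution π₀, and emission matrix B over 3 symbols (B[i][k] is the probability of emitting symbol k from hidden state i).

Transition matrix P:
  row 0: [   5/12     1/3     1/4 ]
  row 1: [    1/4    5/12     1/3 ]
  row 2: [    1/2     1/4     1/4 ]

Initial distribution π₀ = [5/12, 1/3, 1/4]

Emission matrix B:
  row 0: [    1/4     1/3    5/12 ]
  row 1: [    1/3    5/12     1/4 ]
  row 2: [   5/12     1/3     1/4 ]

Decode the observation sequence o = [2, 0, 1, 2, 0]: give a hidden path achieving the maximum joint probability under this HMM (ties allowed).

t=0: δ = [1.736e-01, 8.333e-02, 6.250e-02]  (obs o_0=2)
t=1: δ = [1.808e-02, 1.929e-02, 1.808e-02]  ψ = [0, 0, 0]  (obs o_1=0)
t=2: δ = [3.014e-03, 3.349e-03, 2.143e-03]  ψ = [2, 1, 1]  (obs o_2=1)
t=3: δ = [5.233e-04, 3.489e-04, 2.791e-04]  ψ = [0, 1, 1]  (obs o_3=2)
t=4: δ = [5.451e-05, 5.814e-05, 5.451e-05]  ψ = [0, 0, 0]  (obs o_4=0)
backtrack: best end state = 1; path = [0, 2, 0, 0, 1]

path = [0, 2, 0, 0, 1]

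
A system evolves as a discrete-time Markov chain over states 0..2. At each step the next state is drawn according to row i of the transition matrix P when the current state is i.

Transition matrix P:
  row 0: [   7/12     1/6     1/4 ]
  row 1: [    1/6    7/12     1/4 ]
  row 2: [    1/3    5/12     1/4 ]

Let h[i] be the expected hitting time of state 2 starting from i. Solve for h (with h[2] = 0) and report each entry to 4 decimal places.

First-step conditioning: h[2] = 0; for i ≠ 2, h[i] = 1 + Σ_k P[i][k]·h[k].
  h[0] = 1 + 7/12·h[0] + 1/6·h[1]
  h[1] = 1 + 1/6·h[0] + 7/12·h[1]
Solving the 2×2 linear system over states ≠ 2 gives exactly h = [4, 4, 0] (h[2] = 0 is the target).

h = [4.0000, 4.0000, 0.0000]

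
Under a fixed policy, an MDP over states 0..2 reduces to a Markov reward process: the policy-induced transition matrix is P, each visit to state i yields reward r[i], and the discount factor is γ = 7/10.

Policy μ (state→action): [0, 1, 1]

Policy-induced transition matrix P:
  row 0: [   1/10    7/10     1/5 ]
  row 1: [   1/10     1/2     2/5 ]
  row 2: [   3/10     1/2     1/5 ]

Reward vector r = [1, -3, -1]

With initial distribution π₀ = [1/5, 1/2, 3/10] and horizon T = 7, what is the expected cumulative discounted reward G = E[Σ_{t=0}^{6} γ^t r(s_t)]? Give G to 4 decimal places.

G = -5.1996

t=0: π = [0.2000, 0.5000, 0.3000], E[r] = -1.6000, γ^t·E[r] = -1.600000, running G = -1.600000
t=1: π = [0.1600, 0.5400, 0.3000], E[r] = -1.7600, γ^t·E[r] = -1.232000, running G = -2.832000
t=2: π = [0.1600, 0.5320, 0.3080], E[r] = -1.7440, γ^t·E[r] = -0.854560, running G = -3.686560
t=3: π = [0.1616, 0.5320, 0.3064], E[r] = -1.7408, γ^t·E[r] = -0.597094, running G = -4.283654
t=4: π = [0.1613, 0.5323, 0.3064], E[r] = -1.7421, γ^t·E[r] = -0.418273, running G = -4.701928
t=5: π = [0.1613, 0.5323, 0.3065], E[r] = -1.7420, γ^t·E[r] = -0.292770, running G = -4.994698
t=6: π = [0.1613, 0.5323, 0.3065], E[r] = -1.7419, γ^t·E[r] = -0.204936, running G = -5.199634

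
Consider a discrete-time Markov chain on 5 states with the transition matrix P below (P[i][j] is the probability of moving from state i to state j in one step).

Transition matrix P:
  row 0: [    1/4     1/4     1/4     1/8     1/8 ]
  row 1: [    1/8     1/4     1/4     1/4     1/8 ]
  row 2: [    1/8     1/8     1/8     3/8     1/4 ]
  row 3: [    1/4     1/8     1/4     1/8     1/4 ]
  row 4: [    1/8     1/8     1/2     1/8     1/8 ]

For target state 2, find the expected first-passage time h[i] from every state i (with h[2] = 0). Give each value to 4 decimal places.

h = [3.4966, 3.4832, 0.0000, 3.3893, 2.6242]

First-step conditioning: h[2] = 0; for i ≠ 2, h[i] = 1 + Σ_k P[i][k]·h[k].
  h[0] = 1 + 1/4·h[0] + 1/4·h[1] + 1/8·h[3] + 1/8·h[4]
  h[1] = 1 + 1/8·h[0] + 1/4·h[1] + 1/4·h[3] + 1/8·h[4]
  h[3] = 1 + 1/4·h[0] + 1/8·h[1] + 1/8·h[3] + 1/4·h[4]
  h[4] = 1 + 1/8·h[0] + 1/8·h[1] + 1/8·h[3] + 1/8·h[4]
Solving the 4×4 linear system over states ≠ 2 gives exactly h = [521/149, 519/149, 0, 505/149, 391/149] (h[2] = 0 is the target).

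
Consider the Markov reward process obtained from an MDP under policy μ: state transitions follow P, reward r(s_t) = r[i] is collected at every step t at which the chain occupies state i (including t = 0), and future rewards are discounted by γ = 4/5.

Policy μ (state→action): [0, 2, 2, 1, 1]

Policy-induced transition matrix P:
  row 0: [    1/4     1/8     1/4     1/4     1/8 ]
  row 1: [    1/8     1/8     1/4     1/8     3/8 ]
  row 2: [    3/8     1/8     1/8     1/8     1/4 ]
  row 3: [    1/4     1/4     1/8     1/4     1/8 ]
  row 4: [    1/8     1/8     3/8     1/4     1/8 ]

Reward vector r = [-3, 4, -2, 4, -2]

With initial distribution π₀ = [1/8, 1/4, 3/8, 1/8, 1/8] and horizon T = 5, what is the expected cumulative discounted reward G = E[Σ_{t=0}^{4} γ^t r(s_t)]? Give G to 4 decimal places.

t=0: π = [0.1250, 0.2500, 0.3750, 0.1250, 0.1250], E[r] = 0.1250, γ^t·E[r] = 0.125000, running G = 0.125000
t=1: π = [0.2500, 0.1406, 0.2031, 0.1719, 0.2344], E[r] = -0.3750, γ^t·E[r] = -0.300000, running G = -0.175000
t=2: π = [0.2285, 0.1465, 0.2324, 0.2070, 0.1855], E[r] = -0.1074, γ^t·E[r] = -0.068750, running G = -0.243750
t=3: π = [0.2375, 0.1509, 0.2183, 0.2026, 0.1907], E[r] = -0.1165, γ^t·E[r] = -0.059625, running G = -0.303375
t=4: π = [0.2346, 0.1503, 0.2212, 0.2039, 0.1900], E[r] = -0.1095, γ^t·E[r] = -0.044838, running G = -0.348213

G = -0.3482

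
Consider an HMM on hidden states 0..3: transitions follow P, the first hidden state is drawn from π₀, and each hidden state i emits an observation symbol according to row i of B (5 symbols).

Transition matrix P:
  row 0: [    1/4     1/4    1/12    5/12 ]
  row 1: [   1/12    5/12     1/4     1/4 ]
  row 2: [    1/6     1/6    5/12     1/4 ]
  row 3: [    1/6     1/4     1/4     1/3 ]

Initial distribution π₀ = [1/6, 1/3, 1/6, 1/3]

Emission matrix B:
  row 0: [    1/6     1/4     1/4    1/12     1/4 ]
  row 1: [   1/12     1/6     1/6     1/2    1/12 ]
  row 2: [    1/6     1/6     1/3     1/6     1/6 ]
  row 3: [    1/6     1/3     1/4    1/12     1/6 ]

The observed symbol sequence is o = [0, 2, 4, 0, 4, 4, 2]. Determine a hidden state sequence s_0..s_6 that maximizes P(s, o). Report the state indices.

path = [3, 2, 2, 2, 2, 2, 2]

t=0: δ = [2.778e-02, 2.778e-02, 2.778e-02, 5.556e-02]  (obs o_0=0)
t=1: δ = [2.315e-03, 2.315e-03, 4.630e-03, 4.630e-03]  ψ = [3, 3, 3, 3]  (obs o_1=2)
t=2: δ = [1.929e-04, 9.645e-05, 3.215e-04, 2.572e-04]  ψ = [2, 3, 2, 3]  (obs o_2=4)
t=3: δ = [8.931e-06, 5.358e-06, 2.233e-05, 1.429e-05]  ψ = [2, 3, 2, 3]  (obs o_3=0)
t=4: δ = [9.303e-07, 3.101e-07, 1.550e-06, 9.303e-07]  ψ = [2, 2, 2, 2]  (obs o_4=4)
t=5: δ = [6.460e-08, 2.153e-08, 1.077e-07, 6.460e-08]  ψ = [2, 2, 2, 0]  (obs o_5=4)
t=6: δ = [4.486e-09, 2.991e-09, 1.495e-08, 6.729e-09]  ψ = [2, 2, 2, 0]  (obs o_6=2)
backtrack: best end state = 2; path = [3, 2, 2, 2, 2, 2, 2]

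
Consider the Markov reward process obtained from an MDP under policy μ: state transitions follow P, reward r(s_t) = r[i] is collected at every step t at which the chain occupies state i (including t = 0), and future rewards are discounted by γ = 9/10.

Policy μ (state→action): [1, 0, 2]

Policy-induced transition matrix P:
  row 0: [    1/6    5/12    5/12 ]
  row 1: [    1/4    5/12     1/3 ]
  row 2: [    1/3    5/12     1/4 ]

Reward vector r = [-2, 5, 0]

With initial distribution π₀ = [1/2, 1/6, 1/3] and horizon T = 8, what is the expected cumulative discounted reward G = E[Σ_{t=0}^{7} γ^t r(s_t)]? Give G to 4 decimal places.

G = 7.2428

t=0: π = [0.5000, 0.1667, 0.3333], E[r] = -0.1667, γ^t·E[r] = -0.166667, running G = -0.166667
t=1: π = [0.2361, 0.4167, 0.3472], E[r] = 1.6111, γ^t·E[r] = 1.450000, running G = 1.283333
t=2: π = [0.2593, 0.4167, 0.3241], E[r] = 1.5648, γ^t·E[r] = 1.267500, running G = 2.550833
t=3: π = [0.2554, 0.4167, 0.3279], E[r] = 1.5725, γ^t·E[r] = 1.146375, running G = 3.697208
t=4: π = [0.2560, 0.4167, 0.3273], E[r] = 1.5712, γ^t·E[r] = 1.030894, running G = 4.728102
t=5: π = [0.2559, 0.4167, 0.3274], E[r] = 1.5715, γ^t·E[r] = 0.927931, running G = 5.656033
t=6: π = [0.2560, 0.4167, 0.3274], E[r] = 1.5714, γ^t·E[r] = 0.835119, running G = 6.491152
t=7: π = [0.2560, 0.4167, 0.3274], E[r] = 1.5714, γ^t·E[r] = 0.751610, running G = 7.242762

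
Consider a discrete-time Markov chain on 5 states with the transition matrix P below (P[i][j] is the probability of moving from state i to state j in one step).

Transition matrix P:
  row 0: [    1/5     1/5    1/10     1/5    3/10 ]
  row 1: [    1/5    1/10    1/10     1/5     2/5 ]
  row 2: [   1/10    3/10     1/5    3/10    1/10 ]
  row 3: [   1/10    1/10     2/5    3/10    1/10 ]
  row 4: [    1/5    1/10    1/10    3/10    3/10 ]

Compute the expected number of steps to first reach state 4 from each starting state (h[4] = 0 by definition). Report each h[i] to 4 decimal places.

First-step conditioning: h[4] = 0; for i ≠ 4, h[i] = 1 + Σ_k P[i][k]·h[k].
  h[0] = 1 + 1/5·h[0] + 1/5·h[1] + 1/10·h[2] + 1/5·h[3]
  h[1] = 1 + 1/5·h[0] + 1/10·h[1] + 1/10·h[2] + 1/5·h[3]
  h[2] = 1 + 1/10·h[0] + 3/10·h[1] + 1/5·h[2] + 3/10·h[3]
  h[3] = 1 + 1/10·h[0] + 1/10·h[1] + 2/5·h[2] + 3/10·h[3]
Solving the 4×4 linear system over states ≠ 4 gives exactly h = [4290/989, 3900/989, 5350/989, 5640/989, 0] (h[4] = 0 is the target).

h = [4.3377, 3.9434, 5.4095, 5.7027, 0.0000]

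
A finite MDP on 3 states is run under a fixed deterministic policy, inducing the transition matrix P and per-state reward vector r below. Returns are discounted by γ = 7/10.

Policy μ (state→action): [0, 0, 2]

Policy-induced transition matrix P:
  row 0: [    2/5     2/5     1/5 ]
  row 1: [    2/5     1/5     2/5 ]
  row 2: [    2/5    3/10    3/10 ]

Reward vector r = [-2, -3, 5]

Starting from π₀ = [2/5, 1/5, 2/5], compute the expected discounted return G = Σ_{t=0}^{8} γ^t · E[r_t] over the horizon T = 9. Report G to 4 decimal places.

t=0: π = [0.4000, 0.2000, 0.4000], E[r] = 0.6000, γ^t·E[r] = 0.600000, running G = 0.600000
t=1: π = [0.4000, 0.3200, 0.2800], E[r] = -0.3600, γ^t·E[r] = -0.252000, running G = 0.348000
t=2: π = [0.4000, 0.3080, 0.2920], E[r] = -0.2640, γ^t·E[r] = -0.129360, running G = 0.218640
t=3: π = [0.4000, 0.3092, 0.2908], E[r] = -0.2736, γ^t·E[r] = -0.093845, running G = 0.124795
t=4: π = [0.4000, 0.3091, 0.2909], E[r] = -0.2726, γ^t·E[r] = -0.065461, running G = 0.059334
t=5: π = [0.4000, 0.3091, 0.2909], E[r] = -0.2727, γ^t·E[r] = -0.045839, running G = 0.013496
t=6: π = [0.4000, 0.3091, 0.2909], E[r] = -0.2727, γ^t·E[r] = -0.032086, running G = -0.018590
t=7: π = [0.4000, 0.3091, 0.2909], E[r] = -0.2727, γ^t·E[r] = -0.022460, running G = -0.041051
t=8: π = [0.4000, 0.3091, 0.2909], E[r] = -0.2727, γ^t·E[r] = -0.015722, running G = -0.056773

G = -0.0568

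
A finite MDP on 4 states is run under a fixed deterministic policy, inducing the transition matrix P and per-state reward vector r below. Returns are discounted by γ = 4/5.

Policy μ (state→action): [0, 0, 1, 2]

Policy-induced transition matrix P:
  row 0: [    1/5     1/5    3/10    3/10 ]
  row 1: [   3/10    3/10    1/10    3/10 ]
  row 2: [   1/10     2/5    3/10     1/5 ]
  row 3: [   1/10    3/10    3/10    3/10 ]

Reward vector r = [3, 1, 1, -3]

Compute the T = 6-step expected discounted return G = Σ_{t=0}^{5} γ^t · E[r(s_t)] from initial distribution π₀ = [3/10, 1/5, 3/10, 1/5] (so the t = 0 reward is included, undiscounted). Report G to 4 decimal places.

G = 1.4907

t=0: π = [0.3000, 0.2000, 0.3000, 0.2000], E[r] = 0.8000, γ^t·E[r] = 0.800000, running G = 0.800000
t=1: π = [0.1700, 0.3000, 0.2600, 0.2700], E[r] = 0.2600, γ^t·E[r] = 0.208000, running G = 1.008000
t=2: π = [0.1770, 0.3090, 0.2400, 0.2740], E[r] = 0.2580, γ^t·E[r] = 0.165120, running G = 1.173120
t=3: π = [0.1795, 0.3063, 0.2382, 0.2760], E[r] = 0.2550, γ^t·E[r] = 0.130560, running G = 1.303680
t=4: π = [0.1792, 0.3059, 0.2387, 0.2762], E[r] = 0.2537, γ^t·E[r] = 0.103916, running G = 1.407596
t=5: π = [0.1791, 0.3060, 0.2388, 0.2761], E[r] = 0.2537, γ^t·E[r] = 0.083128, running G = 1.490723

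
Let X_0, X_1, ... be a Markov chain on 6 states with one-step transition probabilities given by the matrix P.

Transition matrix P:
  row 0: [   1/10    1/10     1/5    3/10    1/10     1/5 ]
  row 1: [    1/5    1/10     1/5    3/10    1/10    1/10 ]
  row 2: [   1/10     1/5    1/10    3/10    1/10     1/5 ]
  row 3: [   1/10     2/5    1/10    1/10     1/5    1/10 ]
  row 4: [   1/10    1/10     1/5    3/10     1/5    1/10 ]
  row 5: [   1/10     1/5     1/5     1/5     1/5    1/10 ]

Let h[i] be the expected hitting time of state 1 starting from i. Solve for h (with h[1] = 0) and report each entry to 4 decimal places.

First-step conditioning: h[1] = 0; for i ≠ 1, h[i] = 1 + Σ_k P[i][k]·h[k].
  h[0] = 1 + 1/10·h[0] + 1/5·h[2] + 3/10·h[3] + 1/10·h[4] + 1/5·h[5]
  h[2] = 1 + 1/10·h[0] + 1/10·h[2] + 3/10·h[3] + 1/10·h[4] + 1/5·h[5]
  h[3] = 1 + 1/10·h[0] + 1/10·h[2] + 1/10·h[3] + 1/5·h[4] + 1/10·h[5]
  h[4] = 1 + 1/10·h[0] + 1/5·h[2] + 3/10·h[3] + 1/5·h[4] + 1/10·h[5]
  h[5] = 1 + 1/10·h[0] + 1/5·h[2] + 1/5·h[3] + 1/5·h[4] + 1/10·h[5]
Solving the 5×5 linear system over states ≠ 1 gives exactly h = [6545/1322, 0, 2975/661, 2500/661, 6595/1322, 6095/1322] (h[1] = 0 is the target).

h = [4.9508, 0.0000, 4.5008, 3.7821, 4.9887, 4.6104]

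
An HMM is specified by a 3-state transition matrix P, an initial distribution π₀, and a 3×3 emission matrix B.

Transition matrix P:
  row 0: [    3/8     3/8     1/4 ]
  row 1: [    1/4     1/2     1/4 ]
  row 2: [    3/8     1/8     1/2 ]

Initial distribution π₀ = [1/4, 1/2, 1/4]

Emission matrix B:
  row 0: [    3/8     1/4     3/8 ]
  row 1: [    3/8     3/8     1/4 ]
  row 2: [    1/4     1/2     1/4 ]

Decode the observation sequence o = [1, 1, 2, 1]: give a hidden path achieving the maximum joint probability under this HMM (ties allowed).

path = [2, 2, 2, 2]

t=0: δ = [6.250e-02, 1.875e-01, 1.250e-01]  (obs o_0=1)
t=1: δ = [1.172e-02, 3.516e-02, 3.125e-02]  ψ = [1, 1, 2]  (obs o_1=1)
t=2: δ = [4.395e-03, 4.395e-03, 3.906e-03]  ψ = [2, 1, 2]  (obs o_2=2)
t=3: δ = [4.120e-04, 8.240e-04, 9.766e-04]  ψ = [0, 1, 2]  (obs o_3=1)
backtrack: best end state = 2; path = [2, 2, 2, 2]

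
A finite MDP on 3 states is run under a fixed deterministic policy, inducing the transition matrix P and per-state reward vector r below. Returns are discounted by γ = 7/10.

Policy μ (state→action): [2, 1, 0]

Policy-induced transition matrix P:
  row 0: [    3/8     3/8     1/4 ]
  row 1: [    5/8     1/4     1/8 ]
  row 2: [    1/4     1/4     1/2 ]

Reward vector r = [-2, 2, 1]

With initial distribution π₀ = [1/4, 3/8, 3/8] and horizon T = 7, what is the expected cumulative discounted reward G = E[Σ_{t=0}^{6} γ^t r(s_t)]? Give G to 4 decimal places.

t=0: π = [0.2500, 0.3750, 0.3750], E[r] = 0.6250, γ^t·E[r] = 0.625000, running G = 0.625000
t=1: π = [0.4219, 0.2813, 0.2969], E[r] = 0.0156, γ^t·E[r] = 0.010938, running G = 0.635938
t=2: π = [0.4082, 0.3027, 0.2891], E[r] = 0.0781, γ^t·E[r] = 0.038281, running G = 0.674219
t=3: π = [0.4146, 0.3010, 0.2844], E[r] = 0.0574, γ^t·E[r] = 0.019679, running G = 0.693898
t=4: π = [0.4147, 0.3018, 0.2835], E[r] = 0.0577, γ^t·E[r] = 0.013856, running G = 0.707754
t=5: π = [0.4150, 0.3018, 0.2831], E[r] = 0.0568, γ^t·E[r] = 0.009543, running G = 0.717296
t=6: π = [0.4151, 0.3019, 0.2831], E[r] = 0.0567, γ^t·E[r] = 0.006668, running G = 0.723964

G = 0.7240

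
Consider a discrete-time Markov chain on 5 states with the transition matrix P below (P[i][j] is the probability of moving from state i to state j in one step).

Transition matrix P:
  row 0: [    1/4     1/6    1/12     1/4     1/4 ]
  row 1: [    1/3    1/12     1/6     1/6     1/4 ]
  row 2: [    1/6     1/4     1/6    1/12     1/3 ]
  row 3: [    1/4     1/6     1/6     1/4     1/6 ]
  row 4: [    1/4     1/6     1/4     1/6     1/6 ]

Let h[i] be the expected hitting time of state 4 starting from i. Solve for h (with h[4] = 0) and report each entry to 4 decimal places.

h = [4.1239, 4.0667, 3.6879, 4.4312, 0.0000]

First-step conditioning: h[4] = 0; for i ≠ 4, h[i] = 1 + Σ_k P[i][k]·h[k].
  h[0] = 1 + 1/4·h[0] + 1/6·h[1] + 1/12·h[2] + 1/4·h[3]
  h[1] = 1 + 1/3·h[0] + 1/12·h[1] + 1/6·h[2] + 1/6·h[3]
  h[2] = 1 + 1/6·h[0] + 1/4·h[1] + 1/6·h[2] + 1/12·h[3]
  h[3] = 1 + 1/4·h[0] + 1/6·h[1] + 1/6·h[2] + 1/4·h[3]
Solving the 4×4 linear system over states ≠ 4 gives exactly h = [6924/1679, 6828/1679, 6192/1679, 7440/1679, 0] (h[4] = 0 is the target).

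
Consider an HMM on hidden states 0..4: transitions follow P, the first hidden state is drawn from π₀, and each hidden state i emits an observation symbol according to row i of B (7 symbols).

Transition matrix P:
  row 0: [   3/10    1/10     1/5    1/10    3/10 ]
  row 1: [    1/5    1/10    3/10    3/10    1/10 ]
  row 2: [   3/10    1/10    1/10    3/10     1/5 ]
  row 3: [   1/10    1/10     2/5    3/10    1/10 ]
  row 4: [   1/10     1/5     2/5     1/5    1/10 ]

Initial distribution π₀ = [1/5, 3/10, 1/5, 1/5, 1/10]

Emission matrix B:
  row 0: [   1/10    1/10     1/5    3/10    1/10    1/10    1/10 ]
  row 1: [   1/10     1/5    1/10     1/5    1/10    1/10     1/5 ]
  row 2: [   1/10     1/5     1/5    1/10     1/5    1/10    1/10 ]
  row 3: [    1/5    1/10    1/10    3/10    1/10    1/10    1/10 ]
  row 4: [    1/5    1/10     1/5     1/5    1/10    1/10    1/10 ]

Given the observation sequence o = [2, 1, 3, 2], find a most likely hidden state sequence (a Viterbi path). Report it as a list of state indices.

t=0: δ = [4.000e-02, 3.000e-02, 4.000e-02, 2.000e-02, 2.000e-02]  (obs o_0=2)
t=1: δ = [1.200e-03, 8.000e-04, 1.800e-03, 1.200e-03, 1.200e-03]  ψ = [0, 0, 1, 2, 0]  (obs o_1=1)
t=2: δ = [1.620e-04, 4.800e-05, 4.800e-05, 1.620e-04, 7.200e-05]  ψ = [2, 4, 3, 2, 0]  (obs o_2=3)
t=3: δ = [9.720e-06, 1.620e-06, 1.296e-05, 4.860e-06, 9.720e-06]  ψ = [0, 0, 3, 3, 0]  (obs o_3=2)
backtrack: best end state = 2; path = [1, 2, 3, 2]

path = [1, 2, 3, 2]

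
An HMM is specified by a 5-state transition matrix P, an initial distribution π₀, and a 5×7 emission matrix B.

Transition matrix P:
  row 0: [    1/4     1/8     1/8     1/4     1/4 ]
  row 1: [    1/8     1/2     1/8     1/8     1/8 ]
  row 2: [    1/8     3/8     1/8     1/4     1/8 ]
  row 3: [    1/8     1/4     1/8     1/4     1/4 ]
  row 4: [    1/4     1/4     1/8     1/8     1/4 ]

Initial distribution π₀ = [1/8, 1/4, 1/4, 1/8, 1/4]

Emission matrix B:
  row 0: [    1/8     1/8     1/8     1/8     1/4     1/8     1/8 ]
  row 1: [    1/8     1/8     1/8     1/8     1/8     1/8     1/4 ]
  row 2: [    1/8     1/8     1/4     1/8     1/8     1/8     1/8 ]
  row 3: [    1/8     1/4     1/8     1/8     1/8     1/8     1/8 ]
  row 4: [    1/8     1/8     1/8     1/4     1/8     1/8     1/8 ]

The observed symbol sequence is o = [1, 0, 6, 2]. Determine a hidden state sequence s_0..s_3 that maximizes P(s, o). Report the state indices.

path = [1, 1, 1, 1]

t=0: δ = [1.562e-02, 3.125e-02, 3.125e-02, 3.125e-02, 3.125e-02]  (obs o_0=1)
t=1: δ = [9.766e-04, 1.953e-03, 4.883e-04, 9.766e-04, 9.766e-04]  ψ = [4, 1, 1, 2, 3]  (obs o_1=0)
t=2: δ = [3.052e-05, 2.441e-04, 3.052e-05, 3.052e-05, 3.052e-05]  ψ = [0, 1, 1, 0, 0]  (obs o_2=6)
t=3: δ = [3.815e-06, 1.526e-05, 7.629e-06, 3.815e-06, 3.815e-06]  ψ = [1, 1, 1, 1, 1]  (obs o_3=2)
backtrack: best end state = 1; path = [1, 1, 1, 1]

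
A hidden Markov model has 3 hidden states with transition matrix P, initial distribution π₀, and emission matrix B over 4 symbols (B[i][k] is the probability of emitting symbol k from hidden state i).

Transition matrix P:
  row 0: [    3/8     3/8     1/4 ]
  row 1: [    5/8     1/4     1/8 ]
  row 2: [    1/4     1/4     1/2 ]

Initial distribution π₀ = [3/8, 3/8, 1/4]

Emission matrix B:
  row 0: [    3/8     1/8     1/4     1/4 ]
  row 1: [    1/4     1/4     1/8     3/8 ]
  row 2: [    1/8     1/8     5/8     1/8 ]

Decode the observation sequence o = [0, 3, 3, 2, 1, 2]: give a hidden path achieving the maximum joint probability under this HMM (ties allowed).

path = [0, 1, 0, 2, 2, 2]

t=0: δ = [1.406e-01, 9.375e-02, 3.125e-02]  (obs o_0=0)
t=1: δ = [1.465e-02, 1.978e-02, 4.395e-03]  ψ = [1, 0, 0]  (obs o_1=3)
t=2: δ = [3.090e-03, 2.060e-03, 4.578e-04]  ψ = [1, 0, 0]  (obs o_2=3)
t=3: δ = [3.219e-04, 1.448e-04, 4.828e-04]  ψ = [1, 0, 0]  (obs o_3=2)
t=4: δ = [1.509e-05, 3.017e-05, 3.017e-05]  ψ = [0, 0, 2]  (obs o_4=1)
t=5: δ = [4.715e-06, 9.430e-07, 9.430e-06]  ψ = [1, 1, 2]  (obs o_5=2)
backtrack: best end state = 2; path = [0, 1, 0, 2, 2, 2]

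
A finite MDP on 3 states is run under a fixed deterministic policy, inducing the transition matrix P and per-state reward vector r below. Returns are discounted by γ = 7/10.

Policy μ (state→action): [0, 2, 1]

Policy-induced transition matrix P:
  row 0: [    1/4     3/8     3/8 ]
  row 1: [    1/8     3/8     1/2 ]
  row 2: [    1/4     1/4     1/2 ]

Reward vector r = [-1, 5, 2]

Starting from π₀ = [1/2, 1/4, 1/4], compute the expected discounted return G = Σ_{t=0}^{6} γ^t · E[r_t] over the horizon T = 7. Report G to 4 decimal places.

G = 6.0717

t=0: π = [0.5000, 0.2500, 0.2500], E[r] = 1.2500, γ^t·E[r] = 1.250000, running G = 1.250000
t=1: π = [0.2188, 0.3438, 0.4375], E[r] = 2.3750, γ^t·E[r] = 1.662500, running G = 2.912500
t=2: π = [0.2070, 0.3203, 0.4727], E[r] = 2.3398, γ^t·E[r] = 1.146523, running G = 4.059023
t=3: π = [0.2100, 0.3159, 0.4741], E[r] = 2.3179, γ^t·E[r] = 0.795030, running G = 4.854053
t=4: π = [0.2105, 0.3157, 0.4738], E[r] = 2.3157, γ^t·E[r] = 0.555993, running G = 5.410047
t=5: π = [0.2105, 0.3158, 0.4737], E[r] = 2.3157, γ^t·E[r] = 0.389207, running G = 5.799253
t=6: π = [0.2105, 0.3158, 0.4737], E[r] = 2.3158, γ^t·E[r] = 0.272450, running G = 6.071703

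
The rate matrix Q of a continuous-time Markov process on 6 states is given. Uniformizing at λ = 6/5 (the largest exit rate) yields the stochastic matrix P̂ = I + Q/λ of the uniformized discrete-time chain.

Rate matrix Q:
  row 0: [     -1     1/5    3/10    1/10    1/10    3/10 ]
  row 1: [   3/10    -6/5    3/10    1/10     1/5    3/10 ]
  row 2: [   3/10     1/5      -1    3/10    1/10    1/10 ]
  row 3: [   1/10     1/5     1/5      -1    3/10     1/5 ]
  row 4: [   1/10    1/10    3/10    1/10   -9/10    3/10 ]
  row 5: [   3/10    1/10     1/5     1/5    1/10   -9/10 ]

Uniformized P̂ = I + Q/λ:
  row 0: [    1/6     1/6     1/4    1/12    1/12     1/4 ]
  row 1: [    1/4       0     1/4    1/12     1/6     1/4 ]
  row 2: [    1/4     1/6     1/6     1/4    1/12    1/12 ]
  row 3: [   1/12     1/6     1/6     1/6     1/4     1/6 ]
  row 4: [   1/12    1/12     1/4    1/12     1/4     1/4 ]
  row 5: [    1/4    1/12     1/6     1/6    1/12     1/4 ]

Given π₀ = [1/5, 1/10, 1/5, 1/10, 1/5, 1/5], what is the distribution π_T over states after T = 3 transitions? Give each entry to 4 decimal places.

t=0: π = [0.2000, 0.1000, 0.2000, 0.1000, 0.2000, 0.2000]
t=1: π = [0.1833, 0.1167, 0.2083, 0.1417, 0.1417, 0.2083]
t=2: π = [0.1875, 0.1181, 0.2035, 0.1472, 0.1403, 0.2035]
t=3: π = [0.1865, 0.1183, 0.2038, 0.1465, 0.1411, 0.2038]

π = [0.1865, 0.1183, 0.2038, 0.1465, 0.1411, 0.2038]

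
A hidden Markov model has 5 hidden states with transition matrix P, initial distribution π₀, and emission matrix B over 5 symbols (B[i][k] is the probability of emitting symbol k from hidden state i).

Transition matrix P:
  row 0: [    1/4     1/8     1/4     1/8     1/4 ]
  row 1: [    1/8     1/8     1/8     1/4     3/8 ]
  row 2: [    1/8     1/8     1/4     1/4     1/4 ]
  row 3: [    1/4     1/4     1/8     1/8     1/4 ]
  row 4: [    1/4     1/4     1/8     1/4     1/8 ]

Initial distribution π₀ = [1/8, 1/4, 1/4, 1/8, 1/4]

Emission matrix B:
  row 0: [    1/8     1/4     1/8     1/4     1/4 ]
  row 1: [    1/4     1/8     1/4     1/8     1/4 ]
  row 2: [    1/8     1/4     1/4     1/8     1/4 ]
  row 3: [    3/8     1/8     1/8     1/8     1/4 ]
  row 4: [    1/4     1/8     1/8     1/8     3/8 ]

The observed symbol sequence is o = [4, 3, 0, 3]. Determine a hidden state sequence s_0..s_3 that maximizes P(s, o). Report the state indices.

t=0: δ = [3.125e-02, 6.250e-02, 6.250e-02, 3.125e-02, 9.375e-02]  (obs o_0=4)
t=1: δ = [5.859e-03, 2.930e-03, 1.953e-03, 2.930e-03, 2.930e-03]  ψ = [4, 4, 2, 4, 1]  (obs o_1=3)
t=2: δ = [1.831e-04, 1.831e-04, 1.831e-04, 2.747e-04, 3.662e-04]  ψ = [0, 0, 0, 0, 0]  (obs o_2=0)
t=3: δ = [2.289e-05, 1.144e-05, 5.722e-06, 1.144e-05, 8.583e-06]  ψ = [4, 4, 0, 4, 1]  (obs o_3=3)
backtrack: best end state = 0; path = [4, 0, 4, 0]

path = [4, 0, 4, 0]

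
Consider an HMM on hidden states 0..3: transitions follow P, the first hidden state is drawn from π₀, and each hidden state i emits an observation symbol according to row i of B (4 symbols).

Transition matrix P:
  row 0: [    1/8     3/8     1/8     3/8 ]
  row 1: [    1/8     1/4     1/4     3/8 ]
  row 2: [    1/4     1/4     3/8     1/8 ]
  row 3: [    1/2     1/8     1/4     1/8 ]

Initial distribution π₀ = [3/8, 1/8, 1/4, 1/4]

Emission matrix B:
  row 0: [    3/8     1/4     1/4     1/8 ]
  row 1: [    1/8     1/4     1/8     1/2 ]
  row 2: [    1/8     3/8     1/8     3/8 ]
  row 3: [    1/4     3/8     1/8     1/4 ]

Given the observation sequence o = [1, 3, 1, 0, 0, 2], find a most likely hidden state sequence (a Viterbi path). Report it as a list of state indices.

t=0: δ = [9.375e-02, 3.125e-02, 9.375e-02, 9.375e-02]  (obs o_0=1)
t=1: δ = [5.859e-03, 1.758e-02, 1.318e-02, 8.789e-03]  ψ = [3, 0, 2, 0]  (obs o_1=3)
t=2: δ = [1.099e-03, 1.099e-03, 1.854e-03, 2.472e-03]  ψ = [3, 1, 2, 1]  (obs o_2=1)
t=3: δ = [4.635e-04, 5.794e-05, 8.690e-05, 1.030e-04]  ψ = [3, 2, 2, 0]  (obs o_3=0)
t=4: δ = [2.173e-05, 2.173e-05, 7.242e-06, 4.345e-05]  ψ = [0, 0, 0, 0]  (obs o_4=0)
t=5: δ = [5.431e-06, 1.018e-06, 1.358e-06, 1.018e-06]  ψ = [3, 0, 3, 0]  (obs o_5=2)
backtrack: best end state = 0; path = [0, 1, 3, 0, 3, 0]

path = [0, 1, 3, 0, 3, 0]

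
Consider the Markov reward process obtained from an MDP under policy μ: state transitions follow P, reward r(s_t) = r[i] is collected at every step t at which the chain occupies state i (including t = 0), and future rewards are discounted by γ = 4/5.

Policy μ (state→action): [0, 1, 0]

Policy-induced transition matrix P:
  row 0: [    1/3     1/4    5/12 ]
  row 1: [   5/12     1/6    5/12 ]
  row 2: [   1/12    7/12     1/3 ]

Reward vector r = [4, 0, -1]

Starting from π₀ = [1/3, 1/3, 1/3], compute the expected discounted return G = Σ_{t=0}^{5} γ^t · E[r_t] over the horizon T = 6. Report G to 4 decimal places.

G = 2.8581

t=0: π = [0.3333, 0.3333, 0.3333], E[r] = 1.0000, γ^t·E[r] = 1.000000, running G = 1.000000
t=1: π = [0.2778, 0.3333, 0.3889], E[r] = 0.7222, γ^t·E[r] = 0.577778, running G = 1.577778
t=2: π = [0.2639, 0.3519, 0.3843], E[r] = 0.6713, γ^t·E[r] = 0.429630, running G = 2.007407
t=3: π = [0.2666, 0.3488, 0.3846], E[r] = 0.6817, γ^t·E[r] = 0.349037, running G = 2.356444
t=4: π = [0.2662, 0.3492, 0.3846], E[r] = 0.6803, γ^t·E[r] = 0.278663, running G = 2.635108
t=5: π = [0.2663, 0.3491, 0.3846], E[r] = 0.6805, γ^t·E[r] = 0.222982, running G = 2.858090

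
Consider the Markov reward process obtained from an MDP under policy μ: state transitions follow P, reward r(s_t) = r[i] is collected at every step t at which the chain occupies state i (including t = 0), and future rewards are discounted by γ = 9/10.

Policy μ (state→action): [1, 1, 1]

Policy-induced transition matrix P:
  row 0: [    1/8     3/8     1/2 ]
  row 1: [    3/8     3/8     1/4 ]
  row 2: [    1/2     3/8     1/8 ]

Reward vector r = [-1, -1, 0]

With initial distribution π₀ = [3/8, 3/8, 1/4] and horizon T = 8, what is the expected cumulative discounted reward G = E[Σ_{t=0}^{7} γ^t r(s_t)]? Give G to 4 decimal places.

t=0: π = [0.3750, 0.3750, 0.2500], E[r] = -0.7500, γ^t·E[r] = -0.750000, running G = -0.750000
t=1: π = [0.3125, 0.3750, 0.3125], E[r] = -0.6875, γ^t·E[r] = -0.618750, running G = -1.368750
t=2: π = [0.3359, 0.3750, 0.2891], E[r] = -0.7109, γ^t·E[r] = -0.575859, running G = -1.944609
t=3: π = [0.3271, 0.3750, 0.2979], E[r] = -0.7021, γ^t·E[r] = -0.511866, running G = -2.456476
t=4: π = [0.3304, 0.3750, 0.2946], E[r] = -0.7054, γ^t·E[r] = -0.462842, running G = -2.919318
t=5: π = [0.3292, 0.3750, 0.2958], E[r] = -0.7042, γ^t·E[r] = -0.415828, running G = -3.335146
t=6: π = [0.3297, 0.3750, 0.2953], E[r] = -0.7047, γ^t·E[r] = -0.374492, running G = -3.709637
t=7: π = [0.3295, 0.3750, 0.2955], E[r] = -0.7045, γ^t·E[r] = -0.336959, running G = -4.046596

G = -4.0466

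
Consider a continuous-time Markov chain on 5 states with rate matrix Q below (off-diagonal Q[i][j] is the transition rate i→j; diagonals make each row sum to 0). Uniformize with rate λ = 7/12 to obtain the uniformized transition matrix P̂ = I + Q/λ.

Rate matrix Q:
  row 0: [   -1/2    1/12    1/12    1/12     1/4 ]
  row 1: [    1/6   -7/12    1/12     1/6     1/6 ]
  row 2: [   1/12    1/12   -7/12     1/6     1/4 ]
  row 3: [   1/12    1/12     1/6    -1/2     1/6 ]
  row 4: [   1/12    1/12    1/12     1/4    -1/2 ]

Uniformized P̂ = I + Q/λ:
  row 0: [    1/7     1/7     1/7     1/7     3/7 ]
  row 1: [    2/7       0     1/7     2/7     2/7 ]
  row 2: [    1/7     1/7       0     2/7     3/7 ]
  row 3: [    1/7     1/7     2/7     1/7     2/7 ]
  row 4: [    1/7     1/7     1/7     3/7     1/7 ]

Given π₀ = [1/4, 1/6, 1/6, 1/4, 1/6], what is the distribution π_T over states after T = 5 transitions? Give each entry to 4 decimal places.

t=0: π = [0.2500, 0.1667, 0.1667, 0.2500, 0.1667]
t=1: π = [0.1667, 0.1190, 0.1548, 0.2381, 0.3214]
t=2: π = [0.1599, 0.1259, 0.1548, 0.2738, 0.2857]
t=3: π = [0.1608, 0.1249, 0.1599, 0.2646, 0.2898]
t=4: π = [0.1607, 0.1250, 0.1578, 0.2663, 0.2901]
t=5: π = [0.1607, 0.1250, 0.1584, 0.2662, 0.2898]

π = [0.1607, 0.1250, 0.1584, 0.2662, 0.2898]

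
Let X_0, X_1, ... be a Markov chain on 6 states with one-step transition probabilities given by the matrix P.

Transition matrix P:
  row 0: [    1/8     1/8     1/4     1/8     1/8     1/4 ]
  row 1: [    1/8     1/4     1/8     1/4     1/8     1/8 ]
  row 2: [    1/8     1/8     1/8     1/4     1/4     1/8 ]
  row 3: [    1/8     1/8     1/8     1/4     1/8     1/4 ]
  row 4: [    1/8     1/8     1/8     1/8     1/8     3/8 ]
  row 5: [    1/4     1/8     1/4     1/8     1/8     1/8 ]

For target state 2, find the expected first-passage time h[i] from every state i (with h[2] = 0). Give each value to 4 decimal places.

h = [5.0992, 5.9317, 0.0000, 5.8276, 5.7366, 5.0992]

First-step conditioning: h[2] = 0; for i ≠ 2, h[i] = 1 + Σ_k P[i][k]·h[k].
  h[0] = 1 + 1/8·h[0] + 1/8·h[1] + 1/8·h[3] + 1/8·h[4] + 1/4·h[5]
  h[1] = 1 + 1/8·h[0] + 1/4·h[1] + 1/4·h[3] + 1/8·h[4] + 1/8·h[5]
  h[3] = 1 + 1/8·h[0] + 1/8·h[1] + 1/4·h[3] + 1/8·h[4] + 1/4·h[5]
  h[4] = 1 + 1/8·h[0] + 1/8·h[1] + 1/8·h[3] + 1/8·h[4] + 3/8·h[5]
  h[5] = 1 + 1/4·h[0] + 1/8·h[1] + 1/8·h[3] + 1/8·h[4] + 1/8·h[5]
Solving the 5×5 linear system over states ≠ 2 gives exactly h = [3136/615, 1216/205, 0, 3584/615, 1176/205, 3136/615] (h[2] = 0 is the target).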